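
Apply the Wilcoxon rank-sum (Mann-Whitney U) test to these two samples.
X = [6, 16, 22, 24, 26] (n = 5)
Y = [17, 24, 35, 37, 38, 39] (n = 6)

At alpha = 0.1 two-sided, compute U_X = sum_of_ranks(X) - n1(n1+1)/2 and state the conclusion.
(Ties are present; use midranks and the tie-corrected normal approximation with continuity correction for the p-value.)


Step 1: Combine and sort all 11 observations; assign midranks.
sorted (value, group): (6,X), (16,X), (17,Y), (22,X), (24,X), (24,Y), (26,X), (35,Y), (37,Y), (38,Y), (39,Y)
ranks: 6->1, 16->2, 17->3, 22->4, 24->5.5, 24->5.5, 26->7, 35->8, 37->9, 38->10, 39->11
Step 2: Rank sum for X: R1 = 1 + 2 + 4 + 5.5 + 7 = 19.5.
Step 3: U_X = R1 - n1(n1+1)/2 = 19.5 - 5*6/2 = 19.5 - 15 = 4.5.
       U_Y = n1*n2 - U_X = 30 - 4.5 = 25.5.
Step 4: Ties are present, so use the tie-corrected normal approximation (with continuity correction) for the p-value.
Step 5: p-value = 0.067264; compare to alpha = 0.1. reject H0.

U_X = 4.5, p = 0.067264, reject H0 at alpha = 0.1.


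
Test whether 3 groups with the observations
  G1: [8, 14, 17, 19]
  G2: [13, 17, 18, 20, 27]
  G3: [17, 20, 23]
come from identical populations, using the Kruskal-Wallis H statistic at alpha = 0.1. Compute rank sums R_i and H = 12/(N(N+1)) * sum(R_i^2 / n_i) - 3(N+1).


Step 1: Combine all N = 12 observations and assign midranks.
sorted (value, group, rank): (8,G1,1), (13,G2,2), (14,G1,3), (17,G1,5), (17,G2,5), (17,G3,5), (18,G2,7), (19,G1,8), (20,G2,9.5), (20,G3,9.5), (23,G3,11), (27,G2,12)
Step 2: Sum ranks within each group.
R_1 = 17 (n_1 = 4)
R_2 = 35.5 (n_2 = 5)
R_3 = 25.5 (n_3 = 3)
Step 3: H = 12/(N(N+1)) * sum(R_i^2/n_i) - 3(N+1)
     = 12/(12*13) * (17^2/4 + 35.5^2/5 + 25.5^2/3) - 3*13
     = 0.076923 * 541.05 - 39
     = 2.619231.
Step 4: Ties present; correction factor C = 1 - 30/(12^3 - 12) = 0.982517. Corrected H = 2.619231 / 0.982517 = 2.665836.
Step 5: Under H0, H ~ chi^2(2); p-value = 0.263707.
Step 6: alpha = 0.1. fail to reject H0.

H = 2.6658, df = 2, p = 0.263707, fail to reject H0.


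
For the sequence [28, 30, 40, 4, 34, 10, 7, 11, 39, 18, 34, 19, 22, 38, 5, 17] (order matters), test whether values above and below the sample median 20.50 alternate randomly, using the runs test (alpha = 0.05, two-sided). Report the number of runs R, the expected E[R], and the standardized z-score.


Step 1: Compute median = 20.50; label A = above, B = below.
Labels in order: AAABABBBABABAABB  (n_A = 8, n_B = 8)
Step 2: Count runs R = 10.
Step 3: Under H0 (random ordering), E[R] = 2*n_A*n_B/(n_A+n_B) + 1 = 2*8*8/16 + 1 = 9.0000.
        Var[R] = 2*n_A*n_B*(2*n_A*n_B - n_A - n_B) / ((n_A+n_B)^2 * (n_A+n_B-1)) = 14336/3840 = 3.7333.
        SD[R] = 1.9322.
Step 4: Continuity-corrected z = (R - 0.5 - E[R]) / SD[R] = (10 - 0.5 - 9.0000) / 1.9322 = 0.2588.
Step 5: Two-sided p-value via normal approximation = 2*(1 - Phi(|z|)) = 0.795809.
Step 6: alpha = 0.05. fail to reject H0.

R = 10, z = 0.2588, p = 0.795809, fail to reject H0.


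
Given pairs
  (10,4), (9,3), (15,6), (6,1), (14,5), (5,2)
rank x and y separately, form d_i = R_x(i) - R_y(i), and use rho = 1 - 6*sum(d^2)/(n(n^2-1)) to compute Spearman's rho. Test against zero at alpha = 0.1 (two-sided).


Step 1: Rank x and y separately (midranks; no ties here).
rank(x): 10->4, 9->3, 15->6, 6->2, 14->5, 5->1
rank(y): 4->4, 3->3, 6->6, 1->1, 5->5, 2->2
Step 2: d_i = R_x(i) - R_y(i); compute d_i^2.
  (4-4)^2=0, (3-3)^2=0, (6-6)^2=0, (2-1)^2=1, (5-5)^2=0, (1-2)^2=1
sum(d^2) = 2.
Step 3: rho = 1 - 6*2 / (6*(6^2 - 1)) = 1 - 12/210 = 0.942857.
Step 4: Under H0, t = rho * sqrt((n-2)/(1-rho^2)) = 5.6595 ~ t(4).
Step 5: Two-sided p-value from the t-distribution with 4 df = 0.004805.
Step 6: alpha = 0.1. reject H0.

rho = 0.9429, p = 0.004805, reject H0 at alpha = 0.1.


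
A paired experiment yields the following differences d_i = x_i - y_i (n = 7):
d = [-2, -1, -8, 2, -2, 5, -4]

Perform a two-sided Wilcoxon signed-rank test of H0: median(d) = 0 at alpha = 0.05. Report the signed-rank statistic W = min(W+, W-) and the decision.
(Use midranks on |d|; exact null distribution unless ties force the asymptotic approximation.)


Step 1: Drop any zero differences (none here) and take |d_i|.
|d| = [2, 1, 8, 2, 2, 5, 4]
Step 2: Midrank |d_i| (ties get averaged ranks).
ranks: |2|->3, |1|->1, |8|->7, |2|->3, |2|->3, |5|->6, |4|->5
Step 3: Attach original signs; sum ranks with positive sign and with negative sign.
W+ = 3 + 6 = 9
W- = 3 + 1 + 7 + 3 + 5 = 19
(Check: W+ + W- = 28 should equal n(n+1)/2 = 28.)
Step 4: Test statistic W = min(W+, W-) = 9.
Step 5: Ties in |d|, so use the tie-corrected normal approximation.
        E[W] = n(n+1)/4 = 7*8/4 = 14.
        Tie groups: |d|=2 (t=3); sum(t^3 - t) = 24.
        Var[W] = n(n+1)(2n+1)/24 - sum(t^3-t)/48 = 840/24 - 24/48 = 34.5.
        z = (W - E[W]) / sqrt(Var[W]) = (9 - 14) / 5.8737 = -0.8513.
        Two-sided p = 2*Phi(z) = 0.394627.
Step 6: alpha = 0.05. fail to reject H0.

W+ = 9, W- = 19, W = min = 9, p = 0.394627, fail to reject H0.


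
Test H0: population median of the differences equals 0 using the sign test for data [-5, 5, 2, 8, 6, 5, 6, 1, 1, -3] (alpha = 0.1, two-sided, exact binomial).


Step 1: Discard zero differences. Original n = 10; n_eff = number of nonzero differences = 10.
Nonzero differences (with sign): -5, +5, +2, +8, +6, +5, +6, +1, +1, -3
Step 2: Count signs: positive = 8, negative = 2.
Step 3: Under H0: P(positive) = 0.5, so the number of positives S ~ Bin(10, 0.5).
Step 4: Two-sided exact p-value = sum of Bin(10,0.5) probabilities at or below the observed probability = 0.109375.
Step 5: alpha = 0.1. fail to reject H0.

n_eff = 10, pos = 8, neg = 2, p = 0.109375, fail to reject H0.


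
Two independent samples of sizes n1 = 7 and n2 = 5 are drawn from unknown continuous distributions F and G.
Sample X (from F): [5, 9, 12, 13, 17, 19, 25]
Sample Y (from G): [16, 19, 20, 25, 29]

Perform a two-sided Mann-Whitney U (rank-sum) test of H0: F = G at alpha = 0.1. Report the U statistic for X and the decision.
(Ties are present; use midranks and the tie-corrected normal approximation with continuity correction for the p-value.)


Step 1: Combine and sort all 12 observations; assign midranks.
sorted (value, group): (5,X), (9,X), (12,X), (13,X), (16,Y), (17,X), (19,X), (19,Y), (20,Y), (25,X), (25,Y), (29,Y)
ranks: 5->1, 9->2, 12->3, 13->4, 16->5, 17->6, 19->7.5, 19->7.5, 20->9, 25->10.5, 25->10.5, 29->12
Step 2: Rank sum for X: R1 = 1 + 2 + 3 + 4 + 6 + 7.5 + 10.5 = 34.
Step 3: U_X = R1 - n1(n1+1)/2 = 34 - 7*8/2 = 34 - 28 = 6.
       U_Y = n1*n2 - U_X = 35 - 6 = 29.
Step 4: Ties are present, so use the tie-corrected normal approximation (with continuity correction) for the p-value.
Step 5: p-value = 0.073025; compare to alpha = 0.1. reject H0.

U_X = 6, p = 0.073025, reject H0 at alpha = 0.1.


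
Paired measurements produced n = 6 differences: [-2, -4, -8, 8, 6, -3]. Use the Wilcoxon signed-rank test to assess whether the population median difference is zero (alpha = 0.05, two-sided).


Step 1: Drop any zero differences (none here) and take |d_i|.
|d| = [2, 4, 8, 8, 6, 3]
Step 2: Midrank |d_i| (ties get averaged ranks).
ranks: |2|->1, |4|->3, |8|->5.5, |8|->5.5, |6|->4, |3|->2
Step 3: Attach original signs; sum ranks with positive sign and with negative sign.
W+ = 5.5 + 4 = 9.5
W- = 1 + 3 + 5.5 + 2 = 11.5
(Check: W+ + W- = 21 should equal n(n+1)/2 = 21.)
Step 4: Test statistic W = min(W+, W-) = 9.5.
Step 5: Ties in |d|, so use the tie-corrected normal approximation.
        E[W] = n(n+1)/4 = 6*7/4 = 10.5.
        Tie groups: |d|=8 (t=2); sum(t^3 - t) = 6.
        Var[W] = n(n+1)(2n+1)/24 - sum(t^3-t)/48 = 546/24 - 6/48 = 22.625.
        z = (W - E[W]) / sqrt(Var[W]) = (9.5 - 10.5) / 4.7566 = -0.2102.
        Two-sided p = 2*Phi(z) = 0.833484.
Step 6: alpha = 0.05. fail to reject H0.

W+ = 9.5, W- = 11.5, W = min = 9.5, p = 0.833484, fail to reject H0.


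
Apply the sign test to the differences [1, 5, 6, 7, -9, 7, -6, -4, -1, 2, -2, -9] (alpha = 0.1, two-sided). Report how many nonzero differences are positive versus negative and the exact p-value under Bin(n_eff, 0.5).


Step 1: Discard zero differences. Original n = 12; n_eff = number of nonzero differences = 12.
Nonzero differences (with sign): +1, +5, +6, +7, -9, +7, -6, -4, -1, +2, -2, -9
Step 2: Count signs: positive = 6, negative = 6.
Step 3: Under H0: P(positive) = 0.5, so the number of positives S ~ Bin(12, 0.5).
Step 4: Two-sided exact p-value = sum of Bin(12,0.5) probabilities at or below the observed probability = 1.000000.
Step 5: alpha = 0.1. fail to reject H0.

n_eff = 12, pos = 6, neg = 6, p = 1.000000, fail to reject H0.


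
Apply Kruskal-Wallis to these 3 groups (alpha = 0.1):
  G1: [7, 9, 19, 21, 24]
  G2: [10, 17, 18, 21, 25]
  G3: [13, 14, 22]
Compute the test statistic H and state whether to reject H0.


Step 1: Combine all N = 13 observations and assign midranks.
sorted (value, group, rank): (7,G1,1), (9,G1,2), (10,G2,3), (13,G3,4), (14,G3,5), (17,G2,6), (18,G2,7), (19,G1,8), (21,G1,9.5), (21,G2,9.5), (22,G3,11), (24,G1,12), (25,G2,13)
Step 2: Sum ranks within each group.
R_1 = 32.5 (n_1 = 5)
R_2 = 38.5 (n_2 = 5)
R_3 = 20 (n_3 = 3)
Step 3: H = 12/(N(N+1)) * sum(R_i^2/n_i) - 3(N+1)
     = 12/(13*14) * (32.5^2/5 + 38.5^2/5 + 20^2/3) - 3*14
     = 0.065934 * 641.033 - 42
     = 0.265934.
Step 4: Ties present; correction factor C = 1 - 6/(13^3 - 13) = 0.997253. Corrected H = 0.265934 / 0.997253 = 0.266667.
Step 5: Under H0, H ~ chi^2(2); p-value = 0.875173.
Step 6: alpha = 0.1. fail to reject H0.

H = 0.2667, df = 2, p = 0.875173, fail to reject H0.


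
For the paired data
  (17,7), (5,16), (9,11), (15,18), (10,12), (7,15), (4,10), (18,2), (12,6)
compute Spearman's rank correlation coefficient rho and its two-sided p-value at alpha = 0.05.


Step 1: Rank x and y separately (midranks; no ties here).
rank(x): 17->8, 5->2, 9->4, 15->7, 10->5, 7->3, 4->1, 18->9, 12->6
rank(y): 7->3, 16->8, 11->5, 18->9, 12->6, 15->7, 10->4, 2->1, 6->2
Step 2: d_i = R_x(i) - R_y(i); compute d_i^2.
  (8-3)^2=25, (2-8)^2=36, (4-5)^2=1, (7-9)^2=4, (5-6)^2=1, (3-7)^2=16, (1-4)^2=9, (9-1)^2=64, (6-2)^2=16
sum(d^2) = 172.
Step 3: rho = 1 - 6*172 / (9*(9^2 - 1)) = 1 - 1032/720 = -0.433333.
Step 4: Under H0, t = rho * sqrt((n-2)/(1-rho^2)) = -1.2721 ~ t(7).
Step 5: Two-sided p-value from the t-distribution with 7 df = 0.243952.
Step 6: alpha = 0.05. fail to reject H0.

rho = -0.4333, p = 0.243952, fail to reject H0 at alpha = 0.05.


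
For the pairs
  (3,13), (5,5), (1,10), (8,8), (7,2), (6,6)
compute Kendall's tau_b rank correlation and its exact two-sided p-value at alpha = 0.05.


Step 1: Enumerate the 15 unordered pairs (i,j) with i<j and classify each by sign(x_j-x_i) * sign(y_j-y_i).
  (1,2):dx=+2,dy=-8->D; (1,3):dx=-2,dy=-3->C; (1,4):dx=+5,dy=-5->D; (1,5):dx=+4,dy=-11->D
  (1,6):dx=+3,dy=-7->D; (2,3):dx=-4,dy=+5->D; (2,4):dx=+3,dy=+3->C; (2,5):dx=+2,dy=-3->D
  (2,6):dx=+1,dy=+1->C; (3,4):dx=+7,dy=-2->D; (3,5):dx=+6,dy=-8->D; (3,6):dx=+5,dy=-4->D
  (4,5):dx=-1,dy=-6->C; (4,6):dx=-2,dy=-2->C; (5,6):dx=-1,dy=+4->D
Step 2: C = 5, D = 10, total pairs = 15.
Step 3: tau = (C - D)/(n(n-1)/2) = (5 - 10)/15 = -0.333333.
Step 4: Exact two-sided p-value (enumerate n! = 720 permutations of y under H0): p = 0.469444.
Step 5: alpha = 0.05. fail to reject H0.

tau_b = -0.3333 (C=5, D=10), p = 0.469444, fail to reject H0.


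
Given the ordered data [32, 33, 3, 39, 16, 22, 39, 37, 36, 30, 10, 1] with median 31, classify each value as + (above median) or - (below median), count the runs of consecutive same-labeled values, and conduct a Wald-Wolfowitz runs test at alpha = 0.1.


Step 1: Compute median = 31; label A = above, B = below.
Labels in order: AABABBAAABBB  (n_A = 6, n_B = 6)
Step 2: Count runs R = 6.
Step 3: Under H0 (random ordering), E[R] = 2*n_A*n_B/(n_A+n_B) + 1 = 2*6*6/12 + 1 = 7.0000.
        Var[R] = 2*n_A*n_B*(2*n_A*n_B - n_A - n_B) / ((n_A+n_B)^2 * (n_A+n_B-1)) = 4320/1584 = 2.7273.
        SD[R] = 1.6514.
Step 4: Continuity-corrected z = (R + 0.5 - E[R]) / SD[R] = (6 + 0.5 - 7.0000) / 1.6514 = -0.3028.
Step 5: Two-sided p-value via normal approximation = 2*(1 - Phi(|z|)) = 0.762069.
Step 6: alpha = 0.1. fail to reject H0.

R = 6, z = -0.3028, p = 0.762069, fail to reject H0.


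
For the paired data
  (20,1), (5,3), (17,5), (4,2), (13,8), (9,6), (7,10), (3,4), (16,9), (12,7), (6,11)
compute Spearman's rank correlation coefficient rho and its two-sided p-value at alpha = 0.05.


Step 1: Rank x and y separately (midranks; no ties here).
rank(x): 20->11, 5->3, 17->10, 4->2, 13->8, 9->6, 7->5, 3->1, 16->9, 12->7, 6->4
rank(y): 1->1, 3->3, 5->5, 2->2, 8->8, 6->6, 10->10, 4->4, 9->9, 7->7, 11->11
Step 2: d_i = R_x(i) - R_y(i); compute d_i^2.
  (11-1)^2=100, (3-3)^2=0, (10-5)^2=25, (2-2)^2=0, (8-8)^2=0, (6-6)^2=0, (5-10)^2=25, (1-4)^2=9, (9-9)^2=0, (7-7)^2=0, (4-11)^2=49
sum(d^2) = 208.
Step 3: rho = 1 - 6*208 / (11*(11^2 - 1)) = 1 - 1248/1320 = 0.054545.
Step 4: Under H0, t = rho * sqrt((n-2)/(1-rho^2)) = 0.1639 ~ t(9).
Step 5: Two-sided p-value from the t-distribution with 9 df = 0.873447.
Step 6: alpha = 0.05. fail to reject H0.

rho = 0.0545, p = 0.873447, fail to reject H0 at alpha = 0.05.


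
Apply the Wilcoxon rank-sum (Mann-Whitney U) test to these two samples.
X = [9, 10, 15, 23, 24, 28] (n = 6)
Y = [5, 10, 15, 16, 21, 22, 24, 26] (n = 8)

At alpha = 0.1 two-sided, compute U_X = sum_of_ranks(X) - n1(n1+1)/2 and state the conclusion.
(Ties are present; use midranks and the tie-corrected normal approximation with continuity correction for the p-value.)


Step 1: Combine and sort all 14 observations; assign midranks.
sorted (value, group): (5,Y), (9,X), (10,X), (10,Y), (15,X), (15,Y), (16,Y), (21,Y), (22,Y), (23,X), (24,X), (24,Y), (26,Y), (28,X)
ranks: 5->1, 9->2, 10->3.5, 10->3.5, 15->5.5, 15->5.5, 16->7, 21->8, 22->9, 23->10, 24->11.5, 24->11.5, 26->13, 28->14
Step 2: Rank sum for X: R1 = 2 + 3.5 + 5.5 + 10 + 11.5 + 14 = 46.5.
Step 3: U_X = R1 - n1(n1+1)/2 = 46.5 - 6*7/2 = 46.5 - 21 = 25.5.
       U_Y = n1*n2 - U_X = 48 - 25.5 = 22.5.
Step 4: Ties are present, so use the tie-corrected normal approximation (with continuity correction) for the p-value.
Step 5: p-value = 0.896941; compare to alpha = 0.1. fail to reject H0.

U_X = 25.5, p = 0.896941, fail to reject H0 at alpha = 0.1.


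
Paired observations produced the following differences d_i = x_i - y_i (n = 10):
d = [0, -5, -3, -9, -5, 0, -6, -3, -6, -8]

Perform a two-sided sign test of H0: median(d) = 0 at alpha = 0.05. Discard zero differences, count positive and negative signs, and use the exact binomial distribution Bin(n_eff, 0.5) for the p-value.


Step 1: Discard zero differences. Original n = 10; n_eff = number of nonzero differences = 8.
Nonzero differences (with sign): -5, -3, -9, -5, -6, -3, -6, -8
Step 2: Count signs: positive = 0, negative = 8.
Step 3: Under H0: P(positive) = 0.5, so the number of positives S ~ Bin(8, 0.5).
Step 4: Two-sided exact p-value = sum of Bin(8,0.5) probabilities at or below the observed probability = 0.007812.
Step 5: alpha = 0.05. reject H0.

n_eff = 8, pos = 0, neg = 8, p = 0.007812, reject H0.


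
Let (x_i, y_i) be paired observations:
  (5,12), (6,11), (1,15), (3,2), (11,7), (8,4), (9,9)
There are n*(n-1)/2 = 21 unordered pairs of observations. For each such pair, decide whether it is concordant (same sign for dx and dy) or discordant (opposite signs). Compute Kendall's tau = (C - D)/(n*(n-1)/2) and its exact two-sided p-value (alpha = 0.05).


Step 1: Enumerate the 21 unordered pairs (i,j) with i<j and classify each by sign(x_j-x_i) * sign(y_j-y_i).
  (1,2):dx=+1,dy=-1->D; (1,3):dx=-4,dy=+3->D; (1,4):dx=-2,dy=-10->C; (1,5):dx=+6,dy=-5->D
  (1,6):dx=+3,dy=-8->D; (1,7):dx=+4,dy=-3->D; (2,3):dx=-5,dy=+4->D; (2,4):dx=-3,dy=-9->C
  (2,5):dx=+5,dy=-4->D; (2,6):dx=+2,dy=-7->D; (2,7):dx=+3,dy=-2->D; (3,4):dx=+2,dy=-13->D
  (3,5):dx=+10,dy=-8->D; (3,6):dx=+7,dy=-11->D; (3,7):dx=+8,dy=-6->D; (4,5):dx=+8,dy=+5->C
  (4,6):dx=+5,dy=+2->C; (4,7):dx=+6,dy=+7->C; (5,6):dx=-3,dy=-3->C; (5,7):dx=-2,dy=+2->D
  (6,7):dx=+1,dy=+5->C
Step 2: C = 7, D = 14, total pairs = 21.
Step 3: tau = (C - D)/(n(n-1)/2) = (7 - 14)/21 = -0.333333.
Step 4: Exact two-sided p-value (enumerate n! = 5040 permutations of y under H0): p = 0.381349.
Step 5: alpha = 0.05. fail to reject H0.

tau_b = -0.3333 (C=7, D=14), p = 0.381349, fail to reject H0.


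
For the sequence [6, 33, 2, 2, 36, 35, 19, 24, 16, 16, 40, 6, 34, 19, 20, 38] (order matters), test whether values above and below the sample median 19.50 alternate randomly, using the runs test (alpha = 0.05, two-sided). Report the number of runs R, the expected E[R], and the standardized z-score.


Step 1: Compute median = 19.50; label A = above, B = below.
Labels in order: BABBAABABBABABAA  (n_A = 8, n_B = 8)
Step 2: Count runs R = 12.
Step 3: Under H0 (random ordering), E[R] = 2*n_A*n_B/(n_A+n_B) + 1 = 2*8*8/16 + 1 = 9.0000.
        Var[R] = 2*n_A*n_B*(2*n_A*n_B - n_A - n_B) / ((n_A+n_B)^2 * (n_A+n_B-1)) = 14336/3840 = 3.7333.
        SD[R] = 1.9322.
Step 4: Continuity-corrected z = (R - 0.5 - E[R]) / SD[R] = (12 - 0.5 - 9.0000) / 1.9322 = 1.2939.
Step 5: Two-sided p-value via normal approximation = 2*(1 - Phi(|z|)) = 0.195709.
Step 6: alpha = 0.05. fail to reject H0.

R = 12, z = 1.2939, p = 0.195709, fail to reject H0.


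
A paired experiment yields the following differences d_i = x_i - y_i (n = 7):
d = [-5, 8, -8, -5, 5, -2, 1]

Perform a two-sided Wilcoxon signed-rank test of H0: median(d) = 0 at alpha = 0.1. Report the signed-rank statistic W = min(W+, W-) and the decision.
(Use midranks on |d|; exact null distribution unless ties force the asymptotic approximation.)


Step 1: Drop any zero differences (none here) and take |d_i|.
|d| = [5, 8, 8, 5, 5, 2, 1]
Step 2: Midrank |d_i| (ties get averaged ranks).
ranks: |5|->4, |8|->6.5, |8|->6.5, |5|->4, |5|->4, |2|->2, |1|->1
Step 3: Attach original signs; sum ranks with positive sign and with negative sign.
W+ = 6.5 + 4 + 1 = 11.5
W- = 4 + 6.5 + 4 + 2 = 16.5
(Check: W+ + W- = 28 should equal n(n+1)/2 = 28.)
Step 4: Test statistic W = min(W+, W-) = 11.5.
Step 5: Ties in |d|, so use the tie-corrected normal approximation.
        E[W] = n(n+1)/4 = 7*8/4 = 14.
        Tie groups: |d|=5 (t=3), |d|=8 (t=2); sum(t^3 - t) = 30.
        Var[W] = n(n+1)(2n+1)/24 - sum(t^3-t)/48 = 840/24 - 30/48 = 34.375.
        z = (W - E[W]) / sqrt(Var[W]) = (11.5 - 14) / 5.8630 = -0.4264.
        Two-sided p = 2*Phi(z) = 0.669815.
Step 6: alpha = 0.1. fail to reject H0.

W+ = 11.5, W- = 16.5, W = min = 11.5, p = 0.669815, fail to reject H0.


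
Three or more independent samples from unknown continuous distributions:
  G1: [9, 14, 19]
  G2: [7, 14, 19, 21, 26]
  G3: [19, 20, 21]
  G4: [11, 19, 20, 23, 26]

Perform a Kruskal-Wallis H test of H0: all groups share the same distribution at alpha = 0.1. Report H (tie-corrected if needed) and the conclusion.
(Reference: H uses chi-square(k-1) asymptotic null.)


Step 1: Combine all N = 16 observations and assign midranks.
sorted (value, group, rank): (7,G2,1), (9,G1,2), (11,G4,3), (14,G1,4.5), (14,G2,4.5), (19,G1,7.5), (19,G2,7.5), (19,G3,7.5), (19,G4,7.5), (20,G3,10.5), (20,G4,10.5), (21,G2,12.5), (21,G3,12.5), (23,G4,14), (26,G2,15.5), (26,G4,15.5)
Step 2: Sum ranks within each group.
R_1 = 14 (n_1 = 3)
R_2 = 41 (n_2 = 5)
R_3 = 30.5 (n_3 = 3)
R_4 = 50.5 (n_4 = 5)
Step 3: H = 12/(N(N+1)) * sum(R_i^2/n_i) - 3(N+1)
     = 12/(16*17) * (14^2/3 + 41^2/5 + 30.5^2/3 + 50.5^2/5) - 3*17
     = 0.044118 * 1221.67 - 51
     = 2.897059.
Step 4: Ties present; correction factor C = 1 - 84/(16^3 - 16) = 0.979412. Corrected H = 2.897059 / 0.979412 = 2.957958.
Step 5: Under H0, H ~ chi^2(3); p-value = 0.398153.
Step 6: alpha = 0.1. fail to reject H0.

H = 2.9580, df = 3, p = 0.398153, fail to reject H0.


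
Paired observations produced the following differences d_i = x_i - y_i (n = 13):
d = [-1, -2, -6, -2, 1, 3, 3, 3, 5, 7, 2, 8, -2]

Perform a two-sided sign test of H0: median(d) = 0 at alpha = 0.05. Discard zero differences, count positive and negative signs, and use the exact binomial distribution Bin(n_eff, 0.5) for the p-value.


Step 1: Discard zero differences. Original n = 13; n_eff = number of nonzero differences = 13.
Nonzero differences (with sign): -1, -2, -6, -2, +1, +3, +3, +3, +5, +7, +2, +8, -2
Step 2: Count signs: positive = 8, negative = 5.
Step 3: Under H0: P(positive) = 0.5, so the number of positives S ~ Bin(13, 0.5).
Step 4: Two-sided exact p-value = sum of Bin(13,0.5) probabilities at or below the observed probability = 0.581055.
Step 5: alpha = 0.05. fail to reject H0.

n_eff = 13, pos = 8, neg = 5, p = 0.581055, fail to reject H0.


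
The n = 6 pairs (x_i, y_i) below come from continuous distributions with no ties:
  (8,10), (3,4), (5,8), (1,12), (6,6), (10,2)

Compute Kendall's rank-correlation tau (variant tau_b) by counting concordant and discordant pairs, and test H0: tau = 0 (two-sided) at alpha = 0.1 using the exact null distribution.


Step 1: Enumerate the 15 unordered pairs (i,j) with i<j and classify each by sign(x_j-x_i) * sign(y_j-y_i).
  (1,2):dx=-5,dy=-6->C; (1,3):dx=-3,dy=-2->C; (1,4):dx=-7,dy=+2->D; (1,5):dx=-2,dy=-4->C
  (1,6):dx=+2,dy=-8->D; (2,3):dx=+2,dy=+4->C; (2,4):dx=-2,dy=+8->D; (2,5):dx=+3,dy=+2->C
  (2,6):dx=+7,dy=-2->D; (3,4):dx=-4,dy=+4->D; (3,5):dx=+1,dy=-2->D; (3,6):dx=+5,dy=-6->D
  (4,5):dx=+5,dy=-6->D; (4,6):dx=+9,dy=-10->D; (5,6):dx=+4,dy=-4->D
Step 2: C = 5, D = 10, total pairs = 15.
Step 3: tau = (C - D)/(n(n-1)/2) = (5 - 10)/15 = -0.333333.
Step 4: Exact two-sided p-value (enumerate n! = 720 permutations of y under H0): p = 0.469444.
Step 5: alpha = 0.1. fail to reject H0.

tau_b = -0.3333 (C=5, D=10), p = 0.469444, fail to reject H0.


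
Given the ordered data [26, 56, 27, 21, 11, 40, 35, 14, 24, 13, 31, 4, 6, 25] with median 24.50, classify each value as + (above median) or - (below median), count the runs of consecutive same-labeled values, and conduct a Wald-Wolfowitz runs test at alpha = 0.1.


Step 1: Compute median = 24.50; label A = above, B = below.
Labels in order: AAABBAABBBABBA  (n_A = 7, n_B = 7)
Step 2: Count runs R = 7.
Step 3: Under H0 (random ordering), E[R] = 2*n_A*n_B/(n_A+n_B) + 1 = 2*7*7/14 + 1 = 8.0000.
        Var[R] = 2*n_A*n_B*(2*n_A*n_B - n_A - n_B) / ((n_A+n_B)^2 * (n_A+n_B-1)) = 8232/2548 = 3.2308.
        SD[R] = 1.7974.
Step 4: Continuity-corrected z = (R + 0.5 - E[R]) / SD[R] = (7 + 0.5 - 8.0000) / 1.7974 = -0.2782.
Step 5: Two-sided p-value via normal approximation = 2*(1 - Phi(|z|)) = 0.780879.
Step 6: alpha = 0.1. fail to reject H0.

R = 7, z = -0.2782, p = 0.780879, fail to reject H0.


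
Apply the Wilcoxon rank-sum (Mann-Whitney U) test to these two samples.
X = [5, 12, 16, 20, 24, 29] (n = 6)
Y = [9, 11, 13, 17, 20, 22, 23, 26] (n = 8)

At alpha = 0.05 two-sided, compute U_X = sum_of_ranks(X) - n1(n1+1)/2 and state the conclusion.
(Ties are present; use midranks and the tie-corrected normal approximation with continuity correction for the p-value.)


Step 1: Combine and sort all 14 observations; assign midranks.
sorted (value, group): (5,X), (9,Y), (11,Y), (12,X), (13,Y), (16,X), (17,Y), (20,X), (20,Y), (22,Y), (23,Y), (24,X), (26,Y), (29,X)
ranks: 5->1, 9->2, 11->3, 12->4, 13->5, 16->6, 17->7, 20->8.5, 20->8.5, 22->10, 23->11, 24->12, 26->13, 29->14
Step 2: Rank sum for X: R1 = 1 + 4 + 6 + 8.5 + 12 + 14 = 45.5.
Step 3: U_X = R1 - n1(n1+1)/2 = 45.5 - 6*7/2 = 45.5 - 21 = 24.5.
       U_Y = n1*n2 - U_X = 48 - 24.5 = 23.5.
Step 4: Ties are present, so use the tie-corrected normal approximation (with continuity correction) for the p-value.
Step 5: p-value = 1.000000; compare to alpha = 0.05. fail to reject H0.

U_X = 24.5, p = 1.000000, fail to reject H0 at alpha = 0.05.


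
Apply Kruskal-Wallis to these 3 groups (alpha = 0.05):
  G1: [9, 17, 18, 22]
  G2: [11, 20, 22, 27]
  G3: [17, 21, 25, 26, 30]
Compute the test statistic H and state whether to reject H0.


Step 1: Combine all N = 13 observations and assign midranks.
sorted (value, group, rank): (9,G1,1), (11,G2,2), (17,G1,3.5), (17,G3,3.5), (18,G1,5), (20,G2,6), (21,G3,7), (22,G1,8.5), (22,G2,8.5), (25,G3,10), (26,G3,11), (27,G2,12), (30,G3,13)
Step 2: Sum ranks within each group.
R_1 = 18 (n_1 = 4)
R_2 = 28.5 (n_2 = 4)
R_3 = 44.5 (n_3 = 5)
Step 3: H = 12/(N(N+1)) * sum(R_i^2/n_i) - 3(N+1)
     = 12/(13*14) * (18^2/4 + 28.5^2/4 + 44.5^2/5) - 3*14
     = 0.065934 * 680.112 - 42
     = 2.842582.
Step 4: Ties present; correction factor C = 1 - 12/(13^3 - 13) = 0.994505. Corrected H = 2.842582 / 0.994505 = 2.858287.
Step 5: Under H0, H ~ chi^2(2); p-value = 0.239514.
Step 6: alpha = 0.05. fail to reject H0.

H = 2.8583, df = 2, p = 0.239514, fail to reject H0.


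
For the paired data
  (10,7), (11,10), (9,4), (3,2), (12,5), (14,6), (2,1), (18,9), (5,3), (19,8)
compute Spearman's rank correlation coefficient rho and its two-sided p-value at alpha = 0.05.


Step 1: Rank x and y separately (midranks; no ties here).
rank(x): 10->5, 11->6, 9->4, 3->2, 12->7, 14->8, 2->1, 18->9, 5->3, 19->10
rank(y): 7->7, 10->10, 4->4, 2->2, 5->5, 6->6, 1->1, 9->9, 3->3, 8->8
Step 2: d_i = R_x(i) - R_y(i); compute d_i^2.
  (5-7)^2=4, (6-10)^2=16, (4-4)^2=0, (2-2)^2=0, (7-5)^2=4, (8-6)^2=4, (1-1)^2=0, (9-9)^2=0, (3-3)^2=0, (10-8)^2=4
sum(d^2) = 32.
Step 3: rho = 1 - 6*32 / (10*(10^2 - 1)) = 1 - 192/990 = 0.806061.
Step 4: Under H0, t = rho * sqrt((n-2)/(1-rho^2)) = 3.8522 ~ t(8).
Step 5: Two-sided p-value from the t-distribution with 8 df = 0.004862.
Step 6: alpha = 0.05. reject H0.

rho = 0.8061, p = 0.004862, reject H0 at alpha = 0.05.


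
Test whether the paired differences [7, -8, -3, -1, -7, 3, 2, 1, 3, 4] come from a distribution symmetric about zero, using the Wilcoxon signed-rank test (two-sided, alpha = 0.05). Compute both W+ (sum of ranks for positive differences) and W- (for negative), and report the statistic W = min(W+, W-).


Step 1: Drop any zero differences (none here) and take |d_i|.
|d| = [7, 8, 3, 1, 7, 3, 2, 1, 3, 4]
Step 2: Midrank |d_i| (ties get averaged ranks).
ranks: |7|->8.5, |8|->10, |3|->5, |1|->1.5, |7|->8.5, |3|->5, |2|->3, |1|->1.5, |3|->5, |4|->7
Step 3: Attach original signs; sum ranks with positive sign and with negative sign.
W+ = 8.5 + 5 + 3 + 1.5 + 5 + 7 = 30
W- = 10 + 5 + 1.5 + 8.5 = 25
(Check: W+ + W- = 55 should equal n(n+1)/2 = 55.)
Step 4: Test statistic W = min(W+, W-) = 25.
Step 5: Ties in |d|, so use the tie-corrected normal approximation.
        E[W] = n(n+1)/4 = 10*11/4 = 27.5.
        Tie groups: |d|=1 (t=2), |d|=3 (t=3), |d|=7 (t=2); sum(t^3 - t) = 36.
        Var[W] = n(n+1)(2n+1)/24 - sum(t^3-t)/48 = 2310/24 - 36/48 = 95.5.
        z = (W - E[W]) / sqrt(Var[W]) = (25 - 27.5) / 9.7724 = -0.2558.
        Two-sided p = 2*Phi(z) = 0.798088.
Step 6: alpha = 0.05. fail to reject H0.

W+ = 30, W- = 25, W = min = 25, p = 0.798088, fail to reject H0.


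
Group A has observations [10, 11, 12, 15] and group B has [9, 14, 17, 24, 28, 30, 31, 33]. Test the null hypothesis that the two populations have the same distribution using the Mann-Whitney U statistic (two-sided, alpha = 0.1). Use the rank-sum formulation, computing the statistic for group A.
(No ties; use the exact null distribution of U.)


Step 1: Combine and sort all 12 observations; assign midranks.
sorted (value, group): (9,Y), (10,X), (11,X), (12,X), (14,Y), (15,X), (17,Y), (24,Y), (28,Y), (30,Y), (31,Y), (33,Y)
ranks: 9->1, 10->2, 11->3, 12->4, 14->5, 15->6, 17->7, 24->8, 28->9, 30->10, 31->11, 33->12
Step 2: Rank sum for X: R1 = 2 + 3 + 4 + 6 = 15.
Step 3: U_X = R1 - n1(n1+1)/2 = 15 - 4*5/2 = 15 - 10 = 5.
       U_Y = n1*n2 - U_X = 32 - 5 = 27.
Step 4: No ties, so the exact null distribution of U (based on enumerating the C(12,4) = 495 equally likely rank assignments) gives the two-sided p-value.
Step 5: p-value = 0.072727; compare to alpha = 0.1. reject H0.

U_X = 5, p = 0.072727, reject H0 at alpha = 0.1.


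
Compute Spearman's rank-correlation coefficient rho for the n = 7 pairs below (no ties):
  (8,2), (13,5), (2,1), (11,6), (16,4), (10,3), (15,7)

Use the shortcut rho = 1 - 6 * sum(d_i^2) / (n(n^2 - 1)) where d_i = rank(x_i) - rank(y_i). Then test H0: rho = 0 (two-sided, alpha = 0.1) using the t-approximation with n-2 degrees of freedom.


Step 1: Rank x and y separately (midranks; no ties here).
rank(x): 8->2, 13->5, 2->1, 11->4, 16->7, 10->3, 15->6
rank(y): 2->2, 5->5, 1->1, 6->6, 4->4, 3->3, 7->7
Step 2: d_i = R_x(i) - R_y(i); compute d_i^2.
  (2-2)^2=0, (5-5)^2=0, (1-1)^2=0, (4-6)^2=4, (7-4)^2=9, (3-3)^2=0, (6-7)^2=1
sum(d^2) = 14.
Step 3: rho = 1 - 6*14 / (7*(7^2 - 1)) = 1 - 84/336 = 0.750000.
Step 4: Under H0, t = rho * sqrt((n-2)/(1-rho^2)) = 2.5355 ~ t(5).
Step 5: Two-sided p-value from the t-distribution with 5 df = 0.052181.
Step 6: alpha = 0.1. reject H0.

rho = 0.7500, p = 0.052181, reject H0 at alpha = 0.1.


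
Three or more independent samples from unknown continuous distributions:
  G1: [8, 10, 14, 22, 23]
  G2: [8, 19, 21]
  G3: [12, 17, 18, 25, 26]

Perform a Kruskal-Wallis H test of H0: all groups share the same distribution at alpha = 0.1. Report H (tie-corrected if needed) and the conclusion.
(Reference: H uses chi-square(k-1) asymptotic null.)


Step 1: Combine all N = 13 observations and assign midranks.
sorted (value, group, rank): (8,G1,1.5), (8,G2,1.5), (10,G1,3), (12,G3,4), (14,G1,5), (17,G3,6), (18,G3,7), (19,G2,8), (21,G2,9), (22,G1,10), (23,G1,11), (25,G3,12), (26,G3,13)
Step 2: Sum ranks within each group.
R_1 = 30.5 (n_1 = 5)
R_2 = 18.5 (n_2 = 3)
R_3 = 42 (n_3 = 5)
Step 3: H = 12/(N(N+1)) * sum(R_i^2/n_i) - 3(N+1)
     = 12/(13*14) * (30.5^2/5 + 18.5^2/3 + 42^2/5) - 3*14
     = 0.065934 * 652.933 - 42
     = 1.050549.
Step 4: Ties present; correction factor C = 1 - 6/(13^3 - 13) = 0.997253. Corrected H = 1.050549 / 0.997253 = 1.053444.
Step 5: Under H0, H ~ chi^2(2); p-value = 0.590538.
Step 6: alpha = 0.1. fail to reject H0.

H = 1.0534, df = 2, p = 0.590538, fail to reject H0.


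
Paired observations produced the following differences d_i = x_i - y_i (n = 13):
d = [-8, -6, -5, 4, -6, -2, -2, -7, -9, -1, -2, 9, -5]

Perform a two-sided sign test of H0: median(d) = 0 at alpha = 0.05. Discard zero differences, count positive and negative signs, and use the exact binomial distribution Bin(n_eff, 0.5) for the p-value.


Step 1: Discard zero differences. Original n = 13; n_eff = number of nonzero differences = 13.
Nonzero differences (with sign): -8, -6, -5, +4, -6, -2, -2, -7, -9, -1, -2, +9, -5
Step 2: Count signs: positive = 2, negative = 11.
Step 3: Under H0: P(positive) = 0.5, so the number of positives S ~ Bin(13, 0.5).
Step 4: Two-sided exact p-value = sum of Bin(13,0.5) probabilities at or below the observed probability = 0.022461.
Step 5: alpha = 0.05. reject H0.

n_eff = 13, pos = 2, neg = 11, p = 0.022461, reject H0.


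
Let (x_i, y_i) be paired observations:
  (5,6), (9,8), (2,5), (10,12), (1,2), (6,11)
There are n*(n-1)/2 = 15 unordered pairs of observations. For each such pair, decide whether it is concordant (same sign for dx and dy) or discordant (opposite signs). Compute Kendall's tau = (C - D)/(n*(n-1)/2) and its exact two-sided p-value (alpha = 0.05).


Step 1: Enumerate the 15 unordered pairs (i,j) with i<j and classify each by sign(x_j-x_i) * sign(y_j-y_i).
  (1,2):dx=+4,dy=+2->C; (1,3):dx=-3,dy=-1->C; (1,4):dx=+5,dy=+6->C; (1,5):dx=-4,dy=-4->C
  (1,6):dx=+1,dy=+5->C; (2,3):dx=-7,dy=-3->C; (2,4):dx=+1,dy=+4->C; (2,5):dx=-8,dy=-6->C
  (2,6):dx=-3,dy=+3->D; (3,4):dx=+8,dy=+7->C; (3,5):dx=-1,dy=-3->C; (3,6):dx=+4,dy=+6->C
  (4,5):dx=-9,dy=-10->C; (4,6):dx=-4,dy=-1->C; (5,6):dx=+5,dy=+9->C
Step 2: C = 14, D = 1, total pairs = 15.
Step 3: tau = (C - D)/(n(n-1)/2) = (14 - 1)/15 = 0.866667.
Step 4: Exact two-sided p-value (enumerate n! = 720 permutations of y under H0): p = 0.016667.
Step 5: alpha = 0.05. reject H0.

tau_b = 0.8667 (C=14, D=1), p = 0.016667, reject H0.


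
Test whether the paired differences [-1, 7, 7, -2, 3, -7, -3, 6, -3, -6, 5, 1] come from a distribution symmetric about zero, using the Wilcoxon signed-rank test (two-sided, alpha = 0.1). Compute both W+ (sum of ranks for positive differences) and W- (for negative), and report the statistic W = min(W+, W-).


Step 1: Drop any zero differences (none here) and take |d_i|.
|d| = [1, 7, 7, 2, 3, 7, 3, 6, 3, 6, 5, 1]
Step 2: Midrank |d_i| (ties get averaged ranks).
ranks: |1|->1.5, |7|->11, |7|->11, |2|->3, |3|->5, |7|->11, |3|->5, |6|->8.5, |3|->5, |6|->8.5, |5|->7, |1|->1.5
Step 3: Attach original signs; sum ranks with positive sign and with negative sign.
W+ = 11 + 11 + 5 + 8.5 + 7 + 1.5 = 44
W- = 1.5 + 3 + 11 + 5 + 5 + 8.5 = 34
(Check: W+ + W- = 78 should equal n(n+1)/2 = 78.)
Step 4: Test statistic W = min(W+, W-) = 34.
Step 5: Ties in |d|, so use the tie-corrected normal approximation.
        E[W] = n(n+1)/4 = 12*13/4 = 39.
        Tie groups: |d|=1 (t=2), |d|=3 (t=3), |d|=6 (t=2), |d|=7 (t=3); sum(t^3 - t) = 60.
        Var[W] = n(n+1)(2n+1)/24 - sum(t^3-t)/48 = 3900/24 - 60/48 = 161.25.
        z = (W - E[W]) / sqrt(Var[W]) = (34 - 39) / 12.6984 = -0.3937.
        Two-sided p = 2*Phi(z) = 0.693766.
Step 6: alpha = 0.1. fail to reject H0.

W+ = 44, W- = 34, W = min = 34, p = 0.693766, fail to reject H0.


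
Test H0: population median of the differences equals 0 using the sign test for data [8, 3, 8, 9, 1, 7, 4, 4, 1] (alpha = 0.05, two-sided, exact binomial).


Step 1: Discard zero differences. Original n = 9; n_eff = number of nonzero differences = 9.
Nonzero differences (with sign): +8, +3, +8, +9, +1, +7, +4, +4, +1
Step 2: Count signs: positive = 9, negative = 0.
Step 3: Under H0: P(positive) = 0.5, so the number of positives S ~ Bin(9, 0.5).
Step 4: Two-sided exact p-value = sum of Bin(9,0.5) probabilities at or below the observed probability = 0.003906.
Step 5: alpha = 0.05. reject H0.

n_eff = 9, pos = 9, neg = 0, p = 0.003906, reject H0.


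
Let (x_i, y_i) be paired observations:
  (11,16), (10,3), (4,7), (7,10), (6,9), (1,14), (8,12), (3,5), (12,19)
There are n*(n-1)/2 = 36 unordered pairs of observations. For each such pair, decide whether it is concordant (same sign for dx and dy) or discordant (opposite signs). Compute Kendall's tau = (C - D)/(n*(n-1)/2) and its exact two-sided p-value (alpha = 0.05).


Step 1: Enumerate the 36 unordered pairs (i,j) with i<j and classify each by sign(x_j-x_i) * sign(y_j-y_i).
  (1,2):dx=-1,dy=-13->C; (1,3):dx=-7,dy=-9->C; (1,4):dx=-4,dy=-6->C; (1,5):dx=-5,dy=-7->C
  (1,6):dx=-10,dy=-2->C; (1,7):dx=-3,dy=-4->C; (1,8):dx=-8,dy=-11->C; (1,9):dx=+1,dy=+3->C
  (2,3):dx=-6,dy=+4->D; (2,4):dx=-3,dy=+7->D; (2,5):dx=-4,dy=+6->D; (2,6):dx=-9,dy=+11->D
  (2,7):dx=-2,dy=+9->D; (2,8):dx=-7,dy=+2->D; (2,9):dx=+2,dy=+16->C; (3,4):dx=+3,dy=+3->C
  (3,5):dx=+2,dy=+2->C; (3,6):dx=-3,dy=+7->D; (3,7):dx=+4,dy=+5->C; (3,8):dx=-1,dy=-2->C
  (3,9):dx=+8,dy=+12->C; (4,5):dx=-1,dy=-1->C; (4,6):dx=-6,dy=+4->D; (4,7):dx=+1,dy=+2->C
  (4,8):dx=-4,dy=-5->C; (4,9):dx=+5,dy=+9->C; (5,6):dx=-5,dy=+5->D; (5,7):dx=+2,dy=+3->C
  (5,8):dx=-3,dy=-4->C; (5,9):dx=+6,dy=+10->C; (6,7):dx=+7,dy=-2->D; (6,8):dx=+2,dy=-9->D
  (6,9):dx=+11,dy=+5->C; (7,8):dx=-5,dy=-7->C; (7,9):dx=+4,dy=+7->C; (8,9):dx=+9,dy=+14->C
Step 2: C = 25, D = 11, total pairs = 36.
Step 3: tau = (C - D)/(n(n-1)/2) = (25 - 11)/36 = 0.388889.
Step 4: Exact two-sided p-value (enumerate n! = 362880 permutations of y under H0): p = 0.180181.
Step 5: alpha = 0.05. fail to reject H0.

tau_b = 0.3889 (C=25, D=11), p = 0.180181, fail to reject H0.


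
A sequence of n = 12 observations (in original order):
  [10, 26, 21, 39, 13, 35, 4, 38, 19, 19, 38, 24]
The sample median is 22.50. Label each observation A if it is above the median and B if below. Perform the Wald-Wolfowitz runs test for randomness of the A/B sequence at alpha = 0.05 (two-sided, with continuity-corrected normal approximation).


Step 1: Compute median = 22.50; label A = above, B = below.
Labels in order: BABABABABBAA  (n_A = 6, n_B = 6)
Step 2: Count runs R = 10.
Step 3: Under H0 (random ordering), E[R] = 2*n_A*n_B/(n_A+n_B) + 1 = 2*6*6/12 + 1 = 7.0000.
        Var[R] = 2*n_A*n_B*(2*n_A*n_B - n_A - n_B) / ((n_A+n_B)^2 * (n_A+n_B-1)) = 4320/1584 = 2.7273.
        SD[R] = 1.6514.
Step 4: Continuity-corrected z = (R - 0.5 - E[R]) / SD[R] = (10 - 0.5 - 7.0000) / 1.6514 = 1.5138.
Step 5: Two-sided p-value via normal approximation = 2*(1 - Phi(|z|)) = 0.130070.
Step 6: alpha = 0.05. fail to reject H0.

R = 10, z = 1.5138, p = 0.130070, fail to reject H0.


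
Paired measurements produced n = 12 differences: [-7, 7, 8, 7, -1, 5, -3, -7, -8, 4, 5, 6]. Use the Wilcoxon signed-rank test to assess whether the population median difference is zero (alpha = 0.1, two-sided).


Step 1: Drop any zero differences (none here) and take |d_i|.
|d| = [7, 7, 8, 7, 1, 5, 3, 7, 8, 4, 5, 6]
Step 2: Midrank |d_i| (ties get averaged ranks).
ranks: |7|->8.5, |7|->8.5, |8|->11.5, |7|->8.5, |1|->1, |5|->4.5, |3|->2, |7|->8.5, |8|->11.5, |4|->3, |5|->4.5, |6|->6
Step 3: Attach original signs; sum ranks with positive sign and with negative sign.
W+ = 8.5 + 11.5 + 8.5 + 4.5 + 3 + 4.5 + 6 = 46.5
W- = 8.5 + 1 + 2 + 8.5 + 11.5 = 31.5
(Check: W+ + W- = 78 should equal n(n+1)/2 = 78.)
Step 4: Test statistic W = min(W+, W-) = 31.5.
Step 5: Ties in |d|, so use the tie-corrected normal approximation.
        E[W] = n(n+1)/4 = 12*13/4 = 39.
        Tie groups: |d|=5 (t=2), |d|=7 (t=4), |d|=8 (t=2); sum(t^3 - t) = 72.
        Var[W] = n(n+1)(2n+1)/24 - sum(t^3-t)/48 = 3900/24 - 72/48 = 161.
        z = (W - E[W]) / sqrt(Var[W]) = (31.5 - 39) / 12.6886 = -0.5911.
        Two-sided p = 2*Phi(z) = 0.554465.
Step 6: alpha = 0.1. fail to reject H0.

W+ = 46.5, W- = 31.5, W = min = 31.5, p = 0.554465, fail to reject H0.


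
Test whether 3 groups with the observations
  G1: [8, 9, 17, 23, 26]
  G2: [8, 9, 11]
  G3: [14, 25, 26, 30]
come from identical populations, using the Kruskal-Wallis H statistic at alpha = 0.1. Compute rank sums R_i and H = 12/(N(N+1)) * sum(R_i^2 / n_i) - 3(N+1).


Step 1: Combine all N = 12 observations and assign midranks.
sorted (value, group, rank): (8,G1,1.5), (8,G2,1.5), (9,G1,3.5), (9,G2,3.5), (11,G2,5), (14,G3,6), (17,G1,7), (23,G1,8), (25,G3,9), (26,G1,10.5), (26,G3,10.5), (30,G3,12)
Step 2: Sum ranks within each group.
R_1 = 30.5 (n_1 = 5)
R_2 = 10 (n_2 = 3)
R_3 = 37.5 (n_3 = 4)
Step 3: H = 12/(N(N+1)) * sum(R_i^2/n_i) - 3(N+1)
     = 12/(12*13) * (30.5^2/5 + 10^2/3 + 37.5^2/4) - 3*13
     = 0.076923 * 570.946 - 39
     = 4.918910.
Step 4: Ties present; correction factor C = 1 - 18/(12^3 - 12) = 0.989510. Corrected H = 4.918910 / 0.989510 = 4.971054.
Step 5: Under H0, H ~ chi^2(2); p-value = 0.083282.
Step 6: alpha = 0.1. reject H0.

H = 4.9711, df = 2, p = 0.083282, reject H0.


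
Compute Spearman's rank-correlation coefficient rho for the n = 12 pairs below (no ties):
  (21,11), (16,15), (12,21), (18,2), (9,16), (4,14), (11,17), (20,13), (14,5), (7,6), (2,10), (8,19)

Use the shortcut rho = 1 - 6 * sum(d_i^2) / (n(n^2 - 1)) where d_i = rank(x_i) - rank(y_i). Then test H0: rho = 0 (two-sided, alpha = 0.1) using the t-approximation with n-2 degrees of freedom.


Step 1: Rank x and y separately (midranks; no ties here).
rank(x): 21->12, 16->9, 12->7, 18->10, 9->5, 4->2, 11->6, 20->11, 14->8, 7->3, 2->1, 8->4
rank(y): 11->5, 15->8, 21->12, 2->1, 16->9, 14->7, 17->10, 13->6, 5->2, 6->3, 10->4, 19->11
Step 2: d_i = R_x(i) - R_y(i); compute d_i^2.
  (12-5)^2=49, (9-8)^2=1, (7-12)^2=25, (10-1)^2=81, (5-9)^2=16, (2-7)^2=25, (6-10)^2=16, (11-6)^2=25, (8-2)^2=36, (3-3)^2=0, (1-4)^2=9, (4-11)^2=49
sum(d^2) = 332.
Step 3: rho = 1 - 6*332 / (12*(12^2 - 1)) = 1 - 1992/1716 = -0.160839.
Step 4: Under H0, t = rho * sqrt((n-2)/(1-rho^2)) = -0.5153 ~ t(10).
Step 5: Two-sided p-value from the t-distribution with 10 df = 0.617523.
Step 6: alpha = 0.1. fail to reject H0.

rho = -0.1608, p = 0.617523, fail to reject H0 at alpha = 0.1.


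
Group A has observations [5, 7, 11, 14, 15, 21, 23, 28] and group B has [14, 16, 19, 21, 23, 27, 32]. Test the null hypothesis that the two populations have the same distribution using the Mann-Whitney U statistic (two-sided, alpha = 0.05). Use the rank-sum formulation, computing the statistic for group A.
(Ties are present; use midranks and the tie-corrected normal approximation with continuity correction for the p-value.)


Step 1: Combine and sort all 15 observations; assign midranks.
sorted (value, group): (5,X), (7,X), (11,X), (14,X), (14,Y), (15,X), (16,Y), (19,Y), (21,X), (21,Y), (23,X), (23,Y), (27,Y), (28,X), (32,Y)
ranks: 5->1, 7->2, 11->3, 14->4.5, 14->4.5, 15->6, 16->7, 19->8, 21->9.5, 21->9.5, 23->11.5, 23->11.5, 27->13, 28->14, 32->15
Step 2: Rank sum for X: R1 = 1 + 2 + 3 + 4.5 + 6 + 9.5 + 11.5 + 14 = 51.5.
Step 3: U_X = R1 - n1(n1+1)/2 = 51.5 - 8*9/2 = 51.5 - 36 = 15.5.
       U_Y = n1*n2 - U_X = 56 - 15.5 = 40.5.
Step 4: Ties are present, so use the tie-corrected normal approximation (with continuity correction) for the p-value.
Step 5: p-value = 0.163782; compare to alpha = 0.05. fail to reject H0.

U_X = 15.5, p = 0.163782, fail to reject H0 at alpha = 0.05.
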